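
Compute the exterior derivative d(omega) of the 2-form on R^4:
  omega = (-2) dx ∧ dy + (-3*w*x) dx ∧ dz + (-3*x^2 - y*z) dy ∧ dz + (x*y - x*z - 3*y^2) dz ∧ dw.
d(omega) = (-3*x + y - z) dx ∧ dz ∧ dw + (-6*x) dx ∧ dy ∧ dz + (x - 6*y) dy ∧ dz ∧ dw

For a 2-form omega = sum_{i<j} g_{ij} dx_i ∧ dx_j, the exterior derivative is
  d(omega) = sum_{i<j} d(g_{ij}) ∧ dx_i ∧ dx_j = sum_{i<j, k} (∂g_{ij}/∂x_k) dx_k ∧ dx_i ∧ dx_j.
Expand each term, using dx_k ∧ dx_i ∧ dx_j = sgn(permutation) dx_{(a)} ∧ dx_{(b)} ∧ dx_{(c)} with (a < b < c) sorted:
  d(-3*w*x) includes (∂/∂w)(-3*w*x) dw = (-3*x) dw, which multiplied by dx ∧ dz gives (-3*x) dx ∧ dz ∧ dw
  d(-3*x^2 - y*z) includes (∂/∂x)(-3*x^2 - y*z) dx = (-6*x) dx, which multiplied by dy ∧ dz gives (-6*x) dx ∧ dy ∧ dz
  d(x*y - x*z - 3*y^2) includes (∂/∂x)(x*y - x*z - 3*y^2) dx = (y - z) dx, which multiplied by dz ∧ dw gives (y - z) dx ∧ dz ∧ dw
  d(x*y - x*z - 3*y^2) includes (∂/∂y)(x*y - x*z - 3*y^2) dy = (x - 6*y) dy, which multiplied by dz ∧ dw gives (x - 6*y) dy ∧ dz ∧ dw
Collecting like 3-forms: d(omega) = (-3*x + y - z) dx ∧ dz ∧ dw + (-6*x) dx ∧ dy ∧ dz + (x - 6*y) dy ∧ dz ∧ dw.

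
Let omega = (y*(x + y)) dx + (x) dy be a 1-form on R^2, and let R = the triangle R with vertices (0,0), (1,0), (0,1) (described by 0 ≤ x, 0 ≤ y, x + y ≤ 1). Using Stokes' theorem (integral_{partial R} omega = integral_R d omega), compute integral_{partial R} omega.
integral_(partial R) omega = 0

Stokes: integral_partial_R omega = integral_R d omega with d omega = (∂Q/∂x - ∂P/∂y) dx ∧ dy.
  ∂Q/∂x = 1
  ∂P/∂y = x + 2*y
  integrand = ∂Q/∂x - ∂P/∂y = -x - 2*y + 1.
Integrating over R: integral_0^1 integral_0^{1-x} (-x - 2*y + 1) dy dx = 0.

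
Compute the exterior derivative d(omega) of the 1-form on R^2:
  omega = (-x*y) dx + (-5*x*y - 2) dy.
d(omega) = (x - 5*y) dx ∧ dy

For a 1-form omega = sum_i f_i dx_i, the exterior derivative is
  d(omega) = sum_{i < j} (∂f_j/∂x_i - ∂f_i/∂x_j) dx_i ∧ dx_j.
  coefficient of dx ∧ dy: ∂f_2/∂x - ∂f_1/∂y = ∂(-5*x*y - 2)/∂x - ∂(-x*y)/∂y = x - 5*y
Assembling: d(omega) = (x - 5*y) dx ∧ dy.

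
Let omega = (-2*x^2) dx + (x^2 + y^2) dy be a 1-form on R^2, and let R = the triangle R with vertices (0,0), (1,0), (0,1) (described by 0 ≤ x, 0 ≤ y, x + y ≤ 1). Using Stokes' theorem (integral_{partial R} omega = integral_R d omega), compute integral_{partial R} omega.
integral_(partial R) omega = 1/3

Stokes: integral_partial_R omega = integral_R d omega with d omega = (∂Q/∂x - ∂P/∂y) dx ∧ dy.
  ∂Q/∂x = 2*x
  ∂P/∂y = 0
  integrand = ∂Q/∂x - ∂P/∂y = 2*x.
Integrating over R: integral_0^1 integral_0^{1-x} (2*x) dy dx = 1/3.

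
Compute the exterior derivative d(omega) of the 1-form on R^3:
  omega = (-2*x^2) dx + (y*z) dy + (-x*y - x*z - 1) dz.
d(omega) = (-y - z) dx ∧ dz + (-x - y) dy ∧ dz

For a 1-form omega = sum_i f_i dx_i, the exterior derivative is
  d(omega) = sum_{i < j} (∂f_j/∂x_i - ∂f_i/∂x_j) dx_i ∧ dx_j.
  coefficient of dx ∧ dz: ∂f_3/∂x - ∂f_1/∂z = ∂(-x*y - x*z - 1)/∂x - ∂(-2*x^2)/∂z = -y - z
  coefficient of dy ∧ dz: ∂f_3/∂y - ∂f_2/∂z = ∂(-x*y - x*z - 1)/∂y - ∂(y*z)/∂z = -x - y
Assembling: d(omega) = (-y - z) dx ∧ dz + (-x - y) dy ∧ dz.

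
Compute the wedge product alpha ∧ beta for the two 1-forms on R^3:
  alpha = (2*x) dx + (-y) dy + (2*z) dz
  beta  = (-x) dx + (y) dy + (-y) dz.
alpha ∧ beta = (x*y) dx ∧ dy + (2*x*(-y + z)) dx ∧ dz + (y*(y - 2*z)) dy ∧ dz

Distribute the wedge, using dx_i ∧ dx_j = -dx_j ∧ dx_i and dx_i ∧ dx_i = 0. For each pair (i, j) with i < j, the coefficient of dx_i ∧ dx_j in alpha ∧ beta is (alpha_i * beta_j - alpha_j * beta_i). Collecting: alpha ∧ beta = (x*y) dx ∧ dy + (2*x*(-y + z)) dx ∧ dz + (y*(y - 2*z)) dy ∧ dz.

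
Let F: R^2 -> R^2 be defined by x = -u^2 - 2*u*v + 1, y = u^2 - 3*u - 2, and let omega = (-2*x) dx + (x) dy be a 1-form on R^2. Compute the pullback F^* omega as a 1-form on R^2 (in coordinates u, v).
F^* omega = (-6*u^3 - 16*u^2*v + 3*u^2 - 8*u*v^2 + 6*u*v + 6*u + 4*v - 3) du + (4*u*(-u^2 - 2*u*v + 1)) dv

Using F^*(f dg) = (f ∘ F) d(g ∘ F), substitute each coordinate x_i by F_i(u, v) in f_i, and replace dx_i by d F_i = (∂F_i/∂u) du + (∂F_i/∂v) dv.
  For the x component: f_1(F) = 2*u^2 + 4*u*v - 2; d F_1 = (-2*u - 2*v) du + (-2*u) dv
  For the y component: f_2(F) = -u^2 - 2*u*v + 1; d F_2 = (2*u - 3) du + (0) dv
Combining and collecting du, dv coefficients:
  coeff of du: -6*u^3 - 16*u^2*v + 3*u^2 - 8*u*v^2 + 6*u*v + 6*u + 4*v - 3
  coeff of dv: 4*u*(-u^2 - 2*u*v + 1)
F^* omega = (-6*u^3 - 16*u^2*v + 3*u^2 - 8*u*v^2 + 6*u*v + 6*u + 4*v - 3) du + (4*u*(-u^2 - 2*u*v + 1)) dv.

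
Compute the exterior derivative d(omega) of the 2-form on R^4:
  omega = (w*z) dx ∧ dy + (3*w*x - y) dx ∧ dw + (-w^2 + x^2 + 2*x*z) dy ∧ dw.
d(omega) = (w) dx ∧ dy ∧ dz + (2*x + 3*z + 1) dx ∧ dy ∧ dw + (-2*x) dy ∧ dz ∧ dw

For a 2-form omega = sum_{i<j} g_{ij} dx_i ∧ dx_j, the exterior derivative is
  d(omega) = sum_{i<j} d(g_{ij}) ∧ dx_i ∧ dx_j = sum_{i<j, k} (∂g_{ij}/∂x_k) dx_k ∧ dx_i ∧ dx_j.
Expand each term, using dx_k ∧ dx_i ∧ dx_j = sgn(permutation) dx_{(a)} ∧ dx_{(b)} ∧ dx_{(c)} with (a < b < c) sorted:
  d(w*z) includes (∂/∂z)(w*z) dz = (w) dz, which multiplied by dx ∧ dy gives (w) dx ∧ dy ∧ dz
  d(w*z) includes (∂/∂w)(w*z) dw = (z) dw, which multiplied by dx ∧ dy gives (z) dx ∧ dy ∧ dw
  d(3*w*x - y) includes (∂/∂y)(3*w*x - y) dy = (-1) dy, which multiplied by dx ∧ dw gives (1) dx ∧ dy ∧ dw
  d(-w^2 + x^2 + 2*x*z) includes (∂/∂x)(-w^2 + x^2 + 2*x*z) dx = (2*x + 2*z) dx, which multiplied by dy ∧ dw gives (2*x + 2*z) dx ∧ dy ∧ dw
  d(-w^2 + x^2 + 2*x*z) includes (∂/∂z)(-w^2 + x^2 + 2*x*z) dz = (2*x) dz, which multiplied by dy ∧ dw gives (-2*x) dy ∧ dz ∧ dw
Collecting like 3-forms: d(omega) = (w) dx ∧ dy ∧ dz + (2*x + 3*z + 1) dx ∧ dy ∧ dw + (-2*x) dy ∧ dz ∧ dw.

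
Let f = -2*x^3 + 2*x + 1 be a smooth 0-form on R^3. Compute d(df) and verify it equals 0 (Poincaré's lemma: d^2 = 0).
d(df) = 0

Step 1: df = sum_i (∂f/∂x_i) dx_i = (2 - 6*x^2) dx + (0) dy + (0) dz.
Step 2: Apply d again. Using the 1-form formula, the coefficient of dx ∧ dy in d(df) is ∂^2 f/∂x ∂y - ∂^2 f/∂y ∂x = (0) - (0) = 0 (equality of mixed partials for smooth f).
Similarly for dx ∧ dz and dy ∧ dz — all coefficients vanish. So d(df) = 0.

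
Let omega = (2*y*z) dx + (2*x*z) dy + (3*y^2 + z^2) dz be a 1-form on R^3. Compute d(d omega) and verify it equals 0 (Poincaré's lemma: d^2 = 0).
d(d omega) = 0

Step 1: d omega = sum_{i<j} (∂f_j/∂x_i - ∂f_i/∂x_j) dx_i ∧ dx_j:
  coeff of dx ∧ dy: 0
  coeff of dx ∧ dz: -2*y
  coeff of dy ∧ dz: -2*x + 6*y
Step 2: Apply d again to each 2-form coefficient. The only possible 3-form in R^3 is dx ∧ dy ∧ dz, with coefficient
  ∂(coeff of dy∧dz)/∂x - ∂(coeff of dx∧dz)/∂y + ∂(coeff of dx∧dy)/∂z
  = ∂/∂x (-2*x + 6*y) - ∂/∂y (-2*y) + ∂/∂z (0).
Each of these terms simplifies to sums of mixed partials that cancel in pairs. The result is 0 (by equality of mixed partials for smooth functions — Schwarz / Clairaut).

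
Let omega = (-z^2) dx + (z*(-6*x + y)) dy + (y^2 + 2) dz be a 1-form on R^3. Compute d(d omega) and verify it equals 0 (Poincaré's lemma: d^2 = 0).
d(d omega) = 0

Step 1: d omega = sum_{i<j} (∂f_j/∂x_i - ∂f_i/∂x_j) dx_i ∧ dx_j:
  coeff of dx ∧ dy: -6*z
  coeff of dx ∧ dz: 2*z
  coeff of dy ∧ dz: 6*x + y
Step 2: Apply d again to each 2-form coefficient. The only possible 3-form in R^3 is dx ∧ dy ∧ dz, with coefficient
  ∂(coeff of dy∧dz)/∂x - ∂(coeff of dx∧dz)/∂y + ∂(coeff of dx∧dy)/∂z
  = ∂/∂x (6*x + y) - ∂/∂y (2*z) + ∂/∂z (-6*z).
Each of these terms simplifies to sums of mixed partials that cancel in pairs. The result is 0 (by equality of mixed partials for smooth functions — Schwarz / Clairaut).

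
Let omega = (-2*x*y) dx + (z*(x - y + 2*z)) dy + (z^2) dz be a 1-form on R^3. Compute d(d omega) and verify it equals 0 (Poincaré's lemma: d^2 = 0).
d(d omega) = 0

Step 1: d omega = sum_{i<j} (∂f_j/∂x_i - ∂f_i/∂x_j) dx_i ∧ dx_j:
  coeff of dx ∧ dy: 2*x + z
  coeff of dx ∧ dz: 0
  coeff of dy ∧ dz: -x + y - 4*z
Step 2: Apply d again to each 2-form coefficient. The only possible 3-form in R^3 is dx ∧ dy ∧ dz, with coefficient
  ∂(coeff of dy∧dz)/∂x - ∂(coeff of dx∧dz)/∂y + ∂(coeff of dx∧dy)/∂z
  = ∂/∂x (-x + y - 4*z) - ∂/∂y (0) + ∂/∂z (2*x + z).
Each of these terms simplifies to sums of mixed partials that cancel in pairs. The result is 0 (by equality of mixed partials for smooth functions — Schwarz / Clairaut).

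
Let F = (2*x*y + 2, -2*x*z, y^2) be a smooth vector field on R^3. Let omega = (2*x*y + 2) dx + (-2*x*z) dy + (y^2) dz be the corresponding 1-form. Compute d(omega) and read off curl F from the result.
d(omega) = (2*x + 2*y) dy ∧ dz + (0) dz ∧ dx + (-2*x - 2*z) dx ∧ dy; curl F = (2*x + 2*y, 0, -2*x - 2*z)

d omega = sum_{i<j} (∂f_j/∂x_i - ∂f_i/∂x_j) dx_i ∧ dx_j. Under the identification (dy ∧ dz, dz ∧ dx, dx ∧ dy) ↔ (e_x, e_y, e_z), the coefficients are exactly the components of curl F. Compute:
  ∂R/∂y - ∂Q/∂z = (2*y) - (-2*x) = 2*x + 2*y
  ∂P/∂z - ∂R/∂x = (0) - (0) = 0
  ∂Q/∂x - ∂P/∂y = (-2*z) - (2*x) = -2*x - 2*z.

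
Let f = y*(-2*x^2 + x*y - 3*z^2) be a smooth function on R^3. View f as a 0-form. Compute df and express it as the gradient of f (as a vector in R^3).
df = (y*(-4*x + y)) dx + (-2*x^2 + 2*x*y - 3*z^2) dy + (-6*y*z) dz; grad f = (y*(-4*x + y), -2*x^2 + 2*x*y - 3*z^2, -6*y*z)

For a 0-form f, d f = (∂f/∂x) dx + (∂f/∂y) dy + (∂f/∂z) dz. The components of the vector representation are exactly the entries of grad f in Cartesian coordinates:
  ∂f/∂x = y*(-4*x + y)
  ∂f/∂y = -2*x^2 + 2*x*y - 3*z^2
  ∂f/∂z = -6*y*z.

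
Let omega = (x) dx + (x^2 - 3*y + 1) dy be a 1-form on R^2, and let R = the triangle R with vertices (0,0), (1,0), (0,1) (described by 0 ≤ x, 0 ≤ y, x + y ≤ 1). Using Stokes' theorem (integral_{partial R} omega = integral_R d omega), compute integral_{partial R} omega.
integral_(partial R) omega = 1/3

Stokes: integral_partial_R omega = integral_R d omega with d omega = (∂Q/∂x - ∂P/∂y) dx ∧ dy.
  ∂Q/∂x = 2*x
  ∂P/∂y = 0
  integrand = ∂Q/∂x - ∂P/∂y = 2*x.
Integrating over R: integral_0^1 integral_0^{1-x} (2*x) dy dx = 1/3.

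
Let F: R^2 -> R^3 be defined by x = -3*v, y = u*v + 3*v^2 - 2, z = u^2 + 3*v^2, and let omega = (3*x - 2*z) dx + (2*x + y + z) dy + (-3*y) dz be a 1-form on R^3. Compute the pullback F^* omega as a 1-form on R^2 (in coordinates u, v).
F^* omega = (-5*u^2*v - 17*u*v^2 + 12*u + 6*v^3 - 6*v^2 - 2*v) du + (u^3 + 7*u^2*v + 6*u^2 - 6*u*v^2 - 6*u*v - 2*u - 18*v^3 - 18*v^2 + 51*v) dv

Using F^*(f dg) = (f ∘ F) d(g ∘ F), substitute each coordinate x_i by F_i(u, v) in f_i, and replace dx_i by d F_i = (∂F_i/∂u) du + (∂F_i/∂v) dv.
  For the x component: f_1(F) = -2*u^2 - 6*v^2 - 9*v; d F_1 = (0) du + (-3) dv
  For the y component: f_2(F) = u^2 + u*v + 6*v^2 - 6*v - 2; d F_2 = (v) du + (u + 6*v) dv
  For the z component: f_3(F) = -3*u*v - 9*v^2 + 6; d F_3 = (2*u) du + (6*v) dv
Combining and collecting du, dv coefficients:
  coeff of du: -5*u^2*v - 17*u*v^2 + 12*u + 6*v^3 - 6*v^2 - 2*v
  coeff of dv: u^3 + 7*u^2*v + 6*u^2 - 6*u*v^2 - 6*u*v - 2*u - 18*v^3 - 18*v^2 + 51*v
F^* omega = (-5*u^2*v - 17*u*v^2 + 12*u + 6*v^3 - 6*v^2 - 2*v) du + (u^3 + 7*u^2*v + 6*u^2 - 6*u*v^2 - 6*u*v - 2*u - 18*v^3 - 18*v^2 + 51*v) dv.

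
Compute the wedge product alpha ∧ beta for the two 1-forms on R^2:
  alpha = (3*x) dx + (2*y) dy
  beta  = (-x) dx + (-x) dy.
alpha ∧ beta = (x*(-3*x + 2*y)) dx ∧ dy

Distribute the wedge, using dx_i ∧ dx_j = -dx_j ∧ dx_i and dx_i ∧ dx_i = 0. For each pair (i, j) with i < j, the coefficient of dx_i ∧ dx_j in alpha ∧ beta is (alpha_i * beta_j - alpha_j * beta_i). Collecting: alpha ∧ beta = (x*(-3*x + 2*y)) dx ∧ dy.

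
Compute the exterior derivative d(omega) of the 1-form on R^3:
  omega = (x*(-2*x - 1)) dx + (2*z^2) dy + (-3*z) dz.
d(omega) = (-4*z) dy ∧ dz

For a 1-form omega = sum_i f_i dx_i, the exterior derivative is
  d(omega) = sum_{i < j} (∂f_j/∂x_i - ∂f_i/∂x_j) dx_i ∧ dx_j.
  coefficient of dy ∧ dz: ∂f_3/∂y - ∂f_2/∂z = ∂(-3*z)/∂y - ∂(2*z^2)/∂z = -4*z
Assembling: d(omega) = (-4*z) dy ∧ dz.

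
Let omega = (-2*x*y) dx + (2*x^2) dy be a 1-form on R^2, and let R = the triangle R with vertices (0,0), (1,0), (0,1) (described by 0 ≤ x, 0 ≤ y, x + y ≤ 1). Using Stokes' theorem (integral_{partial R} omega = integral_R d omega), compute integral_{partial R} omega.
integral_(partial R) omega = 1

Stokes: integral_partial_R omega = integral_R d omega with d omega = (∂Q/∂x - ∂P/∂y) dx ∧ dy.
  ∂Q/∂x = 4*x
  ∂P/∂y = -2*x
  integrand = ∂Q/∂x - ∂P/∂y = 6*x.
Integrating over R: integral_0^1 integral_0^{1-x} (6*x) dy dx = 1.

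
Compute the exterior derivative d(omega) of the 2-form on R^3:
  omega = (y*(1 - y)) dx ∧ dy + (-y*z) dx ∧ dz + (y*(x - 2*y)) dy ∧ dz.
d(omega) = (y + z) dx ∧ dy ∧ dz

For a 2-form omega = sum_{i<j} g_{ij} dx_i ∧ dx_j, the exterior derivative is
  d(omega) = sum_{i<j} d(g_{ij}) ∧ dx_i ∧ dx_j = sum_{i<j, k} (∂g_{ij}/∂x_k) dx_k ∧ dx_i ∧ dx_j.
Expand each term, using dx_k ∧ dx_i ∧ dx_j = sgn(permutation) dx_{(a)} ∧ dx_{(b)} ∧ dx_{(c)} with (a < b < c) sorted:
  d(-y*z) includes (∂/∂y)(-y*z) dy = (-z) dy, which multiplied by dx ∧ dz gives (z) dx ∧ dy ∧ dz
  d(y*(x - 2*y)) includes (∂/∂x)(y*(x - 2*y)) dx = (y) dx, which multiplied by dy ∧ dz gives (y) dx ∧ dy ∧ dz
Collecting like 3-forms: d(omega) = (y + z) dx ∧ dy ∧ dz.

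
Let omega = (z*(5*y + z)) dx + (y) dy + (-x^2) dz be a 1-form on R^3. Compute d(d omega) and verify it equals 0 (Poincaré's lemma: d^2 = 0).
d(d omega) = 0

Step 1: d omega = sum_{i<j} (∂f_j/∂x_i - ∂f_i/∂x_j) dx_i ∧ dx_j:
  coeff of dx ∧ dy: -5*z
  coeff of dx ∧ dz: -2*x - 5*y - 2*z
  coeff of dy ∧ dz: 0
Step 2: Apply d again to each 2-form coefficient. The only possible 3-form in R^3 is dx ∧ dy ∧ dz, with coefficient
  ∂(coeff of dy∧dz)/∂x - ∂(coeff of dx∧dz)/∂y + ∂(coeff of dx∧dy)/∂z
  = ∂/∂x (0) - ∂/∂y (-2*x - 5*y - 2*z) + ∂/∂z (-5*z).
Each of these terms simplifies to sums of mixed partials that cancel in pairs. The result is 0 (by equality of mixed partials for smooth functions — Schwarz / Clairaut).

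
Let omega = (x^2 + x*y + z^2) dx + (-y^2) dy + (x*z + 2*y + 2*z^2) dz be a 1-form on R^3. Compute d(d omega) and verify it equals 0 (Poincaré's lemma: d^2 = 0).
d(d omega) = 0

Step 1: d omega = sum_{i<j} (∂f_j/∂x_i - ∂f_i/∂x_j) dx_i ∧ dx_j:
  coeff of dx ∧ dy: -x
  coeff of dx ∧ dz: -z
  coeff of dy ∧ dz: 2
Step 2: Apply d again to each 2-form coefficient. The only possible 3-form in R^3 is dx ∧ dy ∧ dz, with coefficient
  ∂(coeff of dy∧dz)/∂x - ∂(coeff of dx∧dz)/∂y + ∂(coeff of dx∧dy)/∂z
  = ∂/∂x (2) - ∂/∂y (-z) + ∂/∂z (-x).
Each of these terms simplifies to sums of mixed partials that cancel in pairs. The result is 0 (by equality of mixed partials for smooth functions — Schwarz / Clairaut).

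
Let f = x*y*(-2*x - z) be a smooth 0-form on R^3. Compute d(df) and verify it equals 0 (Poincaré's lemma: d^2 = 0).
d(df) = 0

Step 1: df = sum_i (∂f/∂x_i) dx_i = (y*(-4*x - z)) dx + (x*(-2*x - z)) dy + (-x*y) dz.
Step 2: Apply d again. Using the 1-form formula, the coefficient of dx ∧ dy in d(df) is ∂^2 f/∂x ∂y - ∂^2 f/∂y ∂x = (-4*x - z) - (-4*x - z) = 0 (equality of mixed partials for smooth f).
Similarly for dx ∧ dz and dy ∧ dz — all coefficients vanish. So d(df) = 0.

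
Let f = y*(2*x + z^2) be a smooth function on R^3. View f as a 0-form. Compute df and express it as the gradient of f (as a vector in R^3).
df = (2*y) dx + (2*x + z^2) dy + (2*y*z) dz; grad f = (2*y, 2*x + z^2, 2*y*z)

For a 0-form f, d f = (∂f/∂x) dx + (∂f/∂y) dy + (∂f/∂z) dz. The components of the vector representation are exactly the entries of grad f in Cartesian coordinates:
  ∂f/∂x = 2*y
  ∂f/∂y = 2*x + z^2
  ∂f/∂z = 2*y*z.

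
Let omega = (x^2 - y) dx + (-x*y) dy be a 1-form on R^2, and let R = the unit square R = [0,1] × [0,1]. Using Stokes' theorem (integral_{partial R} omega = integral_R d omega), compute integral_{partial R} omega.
integral_(partial R) omega = 1/2

Stokes: integral_partial_R omega = integral_R d omega with d omega = (∂Q/∂x - ∂P/∂y) dx ∧ dy.
  ∂Q/∂x = -y
  ∂P/∂y = -1
  integrand = ∂Q/∂x - ∂P/∂y = 1 - y.
Integrating over R: integral_0^1 integral_0^1 (1 - y) dx dy = 1/2.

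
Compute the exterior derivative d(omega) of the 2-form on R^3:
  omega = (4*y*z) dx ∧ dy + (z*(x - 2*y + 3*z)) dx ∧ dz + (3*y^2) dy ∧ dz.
d(omega) = (4*y + 2*z) dx ∧ dy ∧ dz

For a 2-form omega = sum_{i<j} g_{ij} dx_i ∧ dx_j, the exterior derivative is
  d(omega) = sum_{i<j} d(g_{ij}) ∧ dx_i ∧ dx_j = sum_{i<j, k} (∂g_{ij}/∂x_k) dx_k ∧ dx_i ∧ dx_j.
Expand each term, using dx_k ∧ dx_i ∧ dx_j = sgn(permutation) dx_{(a)} ∧ dx_{(b)} ∧ dx_{(c)} with (a < b < c) sorted:
  d(4*y*z) includes (∂/∂z)(4*y*z) dz = (4*y) dz, which multiplied by dx ∧ dy gives (4*y) dx ∧ dy ∧ dz
  d(z*(x - 2*y + 3*z)) includes (∂/∂y)(z*(x - 2*y + 3*z)) dy = (-2*z) dy, which multiplied by dx ∧ dz gives (2*z) dx ∧ dy ∧ dz
Collecting like 3-forms: d(omega) = (4*y + 2*z) dx ∧ dy ∧ dz.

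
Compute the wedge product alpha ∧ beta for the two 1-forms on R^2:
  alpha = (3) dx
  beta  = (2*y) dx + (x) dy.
alpha ∧ beta = (3*x) dx ∧ dy

Distribute the wedge, using dx_i ∧ dx_j = -dx_j ∧ dx_i and dx_i ∧ dx_i = 0. For each pair (i, j) with i < j, the coefficient of dx_i ∧ dx_j in alpha ∧ beta is (alpha_i * beta_j - alpha_j * beta_i). Collecting: alpha ∧ beta = (3*x) dx ∧ dy.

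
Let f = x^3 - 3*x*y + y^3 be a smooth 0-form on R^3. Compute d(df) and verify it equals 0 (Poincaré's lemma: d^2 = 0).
d(df) = 0

Step 1: df = sum_i (∂f/∂x_i) dx_i = (3*x^2 - 3*y) dx + (-3*x + 3*y^2) dy + (0) dz.
Step 2: Apply d again. Using the 1-form formula, the coefficient of dx ∧ dy in d(df) is ∂^2 f/∂x ∂y - ∂^2 f/∂y ∂x = (-3) - (-3) = 0 (equality of mixed partials for smooth f).
Similarly for dx ∧ dz and dy ∧ dz — all coefficients vanish. So d(df) = 0.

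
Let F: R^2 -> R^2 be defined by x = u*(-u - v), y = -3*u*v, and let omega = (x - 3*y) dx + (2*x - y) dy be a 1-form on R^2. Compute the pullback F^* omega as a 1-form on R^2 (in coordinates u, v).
F^* omega = (u*(2*u^2 - 9*u*v - 11*v^2)) du + (u^2*(7*u - 11*v)) dv

Using F^*(f dg) = (f ∘ F) d(g ∘ F), substitute each coordinate x_i by F_i(u, v) in f_i, and replace dx_i by d F_i = (∂F_i/∂u) du + (∂F_i/∂v) dv.
  For the x component: f_1(F) = u*(-u + 8*v); d F_1 = (-2*u - v) du + (-u) dv
  For the y component: f_2(F) = u*(-2*u + v); d F_2 = (-3*v) du + (-3*u) dv
Combining and collecting du, dv coefficients:
  coeff of du: u*(2*u^2 - 9*u*v - 11*v^2)
  coeff of dv: u^2*(7*u - 11*v)
F^* omega = (u*(2*u^2 - 9*u*v - 11*v^2)) du + (u^2*(7*u - 11*v)) dv.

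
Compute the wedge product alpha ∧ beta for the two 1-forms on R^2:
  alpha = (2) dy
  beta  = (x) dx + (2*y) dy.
alpha ∧ beta = (-2*x) dx ∧ dy

Distribute the wedge, using dx_i ∧ dx_j = -dx_j ∧ dx_i and dx_i ∧ dx_i = 0. For each pair (i, j) with i < j, the coefficient of dx_i ∧ dx_j in alpha ∧ beta is (alpha_i * beta_j - alpha_j * beta_i). Collecting: alpha ∧ beta = (-2*x) dx ∧ dy.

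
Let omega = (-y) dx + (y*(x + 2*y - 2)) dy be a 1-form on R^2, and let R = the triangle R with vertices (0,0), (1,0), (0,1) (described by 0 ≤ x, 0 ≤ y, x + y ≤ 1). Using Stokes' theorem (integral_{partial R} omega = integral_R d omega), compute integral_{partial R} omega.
integral_(partial R) omega = 2/3

Stokes: integral_partial_R omega = integral_R d omega with d omega = (∂Q/∂x - ∂P/∂y) dx ∧ dy.
  ∂Q/∂x = y
  ∂P/∂y = -1
  integrand = ∂Q/∂x - ∂P/∂y = y + 1.
Integrating over R: integral_0^1 integral_0^{1-x} (y + 1) dy dx = 2/3.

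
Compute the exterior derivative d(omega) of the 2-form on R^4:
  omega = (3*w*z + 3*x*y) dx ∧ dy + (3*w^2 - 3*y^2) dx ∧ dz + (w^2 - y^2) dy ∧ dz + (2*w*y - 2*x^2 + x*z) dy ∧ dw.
d(omega) = (3*w + 6*y) dx ∧ dy ∧ dz + (-4*x + 4*z) dx ∧ dy ∧ dw + (6*w) dx ∧ dz ∧ dw + (2*w - x) dy ∧ dz ∧ dw

For a 2-form omega = sum_{i<j} g_{ij} dx_i ∧ dx_j, the exterior derivative is
  d(omega) = sum_{i<j} d(g_{ij}) ∧ dx_i ∧ dx_j = sum_{i<j, k} (∂g_{ij}/∂x_k) dx_k ∧ dx_i ∧ dx_j.
Expand each term, using dx_k ∧ dx_i ∧ dx_j = sgn(permutation) dx_{(a)} ∧ dx_{(b)} ∧ dx_{(c)} with (a < b < c) sorted:
  d(3*w*z + 3*x*y) includes (∂/∂z)(3*w*z + 3*x*y) dz = (3*w) dz, which multiplied by dx ∧ dy gives (3*w) dx ∧ dy ∧ dz
  d(3*w*z + 3*x*y) includes (∂/∂w)(3*w*z + 3*x*y) dw = (3*z) dw, which multiplied by dx ∧ dy gives (3*z) dx ∧ dy ∧ dw
  d(3*w^2 - 3*y^2) includes (∂/∂y)(3*w^2 - 3*y^2) dy = (-6*y) dy, which multiplied by dx ∧ dz gives (6*y) dx ∧ dy ∧ dz
  d(3*w^2 - 3*y^2) includes (∂/∂w)(3*w^2 - 3*y^2) dw = (6*w) dw, which multiplied by dx ∧ dz gives (6*w) dx ∧ dz ∧ dw
  d(w^2 - y^2) includes (∂/∂w)(w^2 - y^2) dw = (2*w) dw, which multiplied by dy ∧ dz gives (2*w) dy ∧ dz ∧ dw
  d(2*w*y - 2*x^2 + x*z) includes (∂/∂x)(2*w*y - 2*x^2 + x*z) dx = (-4*x + z) dx, which multiplied by dy ∧ dw gives (-4*x + z) dx ∧ dy ∧ dw
  d(2*w*y - 2*x^2 + x*z) includes (∂/∂z)(2*w*y - 2*x^2 + x*z) dz = (x) dz, which multiplied by dy ∧ dw gives (-x) dy ∧ dz ∧ dw
Collecting like 3-forms: d(omega) = (3*w + 6*y) dx ∧ dy ∧ dz + (-4*x + 4*z) dx ∧ dy ∧ dw + (6*w) dx ∧ dz ∧ dw + (2*w - x) dy ∧ dz ∧ dw.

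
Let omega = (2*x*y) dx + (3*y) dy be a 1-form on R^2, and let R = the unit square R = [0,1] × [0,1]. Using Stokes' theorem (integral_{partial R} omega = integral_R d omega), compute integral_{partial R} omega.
integral_(partial R) omega = -1

Stokes: integral_partial_R omega = integral_R d omega with d omega = (∂Q/∂x - ∂P/∂y) dx ∧ dy.
  ∂Q/∂x = 0
  ∂P/∂y = 2*x
  integrand = ∂Q/∂x - ∂P/∂y = -2*x.
Integrating over R: integral_0^1 integral_0^1 (-2*x) dx dy = -1.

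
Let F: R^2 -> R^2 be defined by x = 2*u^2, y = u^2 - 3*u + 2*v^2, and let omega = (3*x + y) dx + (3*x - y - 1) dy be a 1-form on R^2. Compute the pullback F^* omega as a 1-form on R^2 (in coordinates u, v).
F^* omega = (38*u^3 - 21*u^2 + 4*u*v^2 - 11*u + 6*v^2 + 3) du + (4*v*(5*u^2 + 3*u - 2*v^2 - 1)) dv

Using F^*(f dg) = (f ∘ F) d(g ∘ F), substitute each coordinate x_i by F_i(u, v) in f_i, and replace dx_i by d F_i = (∂F_i/∂u) du + (∂F_i/∂v) dv.
  For the x component: f_1(F) = 7*u^2 - 3*u + 2*v^2; d F_1 = (4*u) du + (0) dv
  For the y component: f_2(F) = 5*u^2 + 3*u - 2*v^2 - 1; d F_2 = (2*u - 3) du + (4*v) dv
Combining and collecting du, dv coefficients:
  coeff of du: 38*u^3 - 21*u^2 + 4*u*v^2 - 11*u + 6*v^2 + 3
  coeff of dv: 4*v*(5*u^2 + 3*u - 2*v^2 - 1)
F^* omega = (38*u^3 - 21*u^2 + 4*u*v^2 - 11*u + 6*v^2 + 3) du + (4*v*(5*u^2 + 3*u - 2*v^2 - 1)) dv.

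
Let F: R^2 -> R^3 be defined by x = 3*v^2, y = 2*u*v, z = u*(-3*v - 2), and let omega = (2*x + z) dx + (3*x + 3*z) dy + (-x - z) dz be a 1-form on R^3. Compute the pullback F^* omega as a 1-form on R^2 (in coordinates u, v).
F^* omega = (-27*u*v^2 - 24*u*v - 4*u + 27*v^3 + 6*v^2) du + (-27*u^2*v - 18*u^2 + 9*u*v^2 - 12*u*v + 36*v^3) dv

Using F^*(f dg) = (f ∘ F) d(g ∘ F), substitute each coordinate x_i by F_i(u, v) in f_i, and replace dx_i by d F_i = (∂F_i/∂u) du + (∂F_i/∂v) dv.
  For the x component: f_1(F) = -3*u*v - 2*u + 6*v^2; d F_1 = (0) du + (6*v) dv
  For the y component: f_2(F) = -9*u*v - 6*u + 9*v^2; d F_2 = (2*v) du + (2*u) dv
  For the z component: f_3(F) = 3*u*v + 2*u - 3*v^2; d F_3 = (-3*v - 2) du + (-3*u) dv
Combining and collecting du, dv coefficients:
  coeff of du: -27*u*v^2 - 24*u*v - 4*u + 27*v^3 + 6*v^2
  coeff of dv: -27*u^2*v - 18*u^2 + 9*u*v^2 - 12*u*v + 36*v^3
F^* omega = (-27*u*v^2 - 24*u*v - 4*u + 27*v^3 + 6*v^2) du + (-27*u^2*v - 18*u^2 + 9*u*v^2 - 12*u*v + 36*v^3) dv.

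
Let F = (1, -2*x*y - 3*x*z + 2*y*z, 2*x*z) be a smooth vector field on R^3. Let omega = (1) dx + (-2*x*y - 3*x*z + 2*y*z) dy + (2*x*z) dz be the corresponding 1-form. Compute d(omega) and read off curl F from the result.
d(omega) = (3*x - 2*y) dy ∧ dz + (-2*z) dz ∧ dx + (-2*y - 3*z) dx ∧ dy; curl F = (3*x - 2*y, -2*z, -2*y - 3*z)

d omega = sum_{i<j} (∂f_j/∂x_i - ∂f_i/∂x_j) dx_i ∧ dx_j. Under the identification (dy ∧ dz, dz ∧ dx, dx ∧ dy) ↔ (e_x, e_y, e_z), the coefficients are exactly the components of curl F. Compute:
  ∂R/∂y - ∂Q/∂z = (0) - (-3*x + 2*y) = 3*x - 2*y
  ∂P/∂z - ∂R/∂x = (0) - (2*z) = -2*z
  ∂Q/∂x - ∂P/∂y = (-2*y - 3*z) - (0) = -2*y - 3*z.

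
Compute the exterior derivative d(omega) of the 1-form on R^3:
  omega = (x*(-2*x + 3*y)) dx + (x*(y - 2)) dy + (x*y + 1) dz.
d(omega) = (-3*x + y - 2) dx ∧ dy + (y) dx ∧ dz + (x) dy ∧ dz

For a 1-form omega = sum_i f_i dx_i, the exterior derivative is
  d(omega) = sum_{i < j} (∂f_j/∂x_i - ∂f_i/∂x_j) dx_i ∧ dx_j.
  coefficient of dx ∧ dy: ∂f_2/∂x - ∂f_1/∂y = ∂(x*(y - 2))/∂x - ∂(x*(-2*x + 3*y))/∂y = -3*x + y - 2
  coefficient of dx ∧ dz: ∂f_3/∂x - ∂f_1/∂z = ∂(x*y + 1)/∂x - ∂(x*(-2*x + 3*y))/∂z = y
  coefficient of dy ∧ dz: ∂f_3/∂y - ∂f_2/∂z = ∂(x*y + 1)/∂y - ∂(x*(y - 2))/∂z = x
Assembling: d(omega) = (-3*x + y - 2) dx ∧ dy + (y) dx ∧ dz + (x) dy ∧ dz.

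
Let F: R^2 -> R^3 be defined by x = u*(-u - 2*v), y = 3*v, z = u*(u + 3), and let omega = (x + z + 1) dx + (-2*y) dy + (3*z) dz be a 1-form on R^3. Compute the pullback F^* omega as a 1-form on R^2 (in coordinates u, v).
F^* omega = (6*u^3 + 4*u^2*v + 21*u^2 + 4*u*v^2 - 6*u*v + 25*u - 2*v) du + (4*u^2*v - 6*u^2 - 2*u - 18*v) dv

Using F^*(f dg) = (f ∘ F) d(g ∘ F), substitute each coordinate x_i by F_i(u, v) in f_i, and replace dx_i by d F_i = (∂F_i/∂u) du + (∂F_i/∂v) dv.
  For the x component: f_1(F) = -2*u*v + 3*u + 1; d F_1 = (-2*u - 2*v) du + (-2*u) dv
  For the y component: f_2(F) = -6*v; d F_2 = (0) du + (3) dv
  For the z component: f_3(F) = 3*u*(u + 3); d F_3 = (2*u + 3) du + (0) dv
Combining and collecting du, dv coefficients:
  coeff of du: 6*u^3 + 4*u^2*v + 21*u^2 + 4*u*v^2 - 6*u*v + 25*u - 2*v
  coeff of dv: 4*u^2*v - 6*u^2 - 2*u - 18*v
F^* omega = (6*u^3 + 4*u^2*v + 21*u^2 + 4*u*v^2 - 6*u*v + 25*u - 2*v) du + (4*u^2*v - 6*u^2 - 2*u - 18*v) dv.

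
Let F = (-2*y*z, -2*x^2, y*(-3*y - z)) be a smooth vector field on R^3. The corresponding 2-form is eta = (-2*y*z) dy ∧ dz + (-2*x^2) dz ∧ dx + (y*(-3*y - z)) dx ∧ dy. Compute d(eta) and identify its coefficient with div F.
d(eta) = (-y) dx ∧ dy ∧ dz; div F = -y

For a 2-form in R^3 of the form above, applying d gives a 3-form with coefficient ∂P/∂x + ∂Q/∂y + ∂R/∂z:
  ∂P/∂x = 0
  ∂Q/∂y = 0
  ∂R/∂z = -y
Sum = -y, which is exactly div F.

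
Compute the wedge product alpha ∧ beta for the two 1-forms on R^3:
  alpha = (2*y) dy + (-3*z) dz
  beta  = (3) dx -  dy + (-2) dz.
alpha ∧ beta = (-6*y) dx ∧ dy + (-4*y - 3*z) dy ∧ dz + (9*z) dx ∧ dz

Distribute the wedge, using dx_i ∧ dx_j = -dx_j ∧ dx_i and dx_i ∧ dx_i = 0. For each pair (i, j) with i < j, the coefficient of dx_i ∧ dx_j in alpha ∧ beta is (alpha_i * beta_j - alpha_j * beta_i). Collecting: alpha ∧ beta = (-6*y) dx ∧ dy + (-4*y - 3*z) dy ∧ dz + (9*z) dx ∧ dz.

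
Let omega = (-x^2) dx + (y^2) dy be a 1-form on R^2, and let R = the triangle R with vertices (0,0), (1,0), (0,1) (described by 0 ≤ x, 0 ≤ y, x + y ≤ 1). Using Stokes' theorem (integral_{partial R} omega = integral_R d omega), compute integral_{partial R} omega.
integral_(partial R) omega = 0

Stokes: integral_partial_R omega = integral_R d omega with d omega = (∂Q/∂x - ∂P/∂y) dx ∧ dy.
  ∂Q/∂x = 0
  ∂P/∂y = 0
  integrand = ∂Q/∂x - ∂P/∂y = 0.
Integrating over R: integral_0^1 integral_0^{1-x} (0) dy dx = 0.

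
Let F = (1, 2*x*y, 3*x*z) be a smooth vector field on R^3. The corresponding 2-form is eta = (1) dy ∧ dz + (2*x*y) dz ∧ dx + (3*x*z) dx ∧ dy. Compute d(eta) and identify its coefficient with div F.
d(eta) = (5*x) dx ∧ dy ∧ dz; div F = 5*x

For a 2-form in R^3 of the form above, applying d gives a 3-form with coefficient ∂P/∂x + ∂Q/∂y + ∂R/∂z:
  ∂P/∂x = 0
  ∂Q/∂y = 2*x
  ∂R/∂z = 3*x
Sum = 5*x, which is exactly div F.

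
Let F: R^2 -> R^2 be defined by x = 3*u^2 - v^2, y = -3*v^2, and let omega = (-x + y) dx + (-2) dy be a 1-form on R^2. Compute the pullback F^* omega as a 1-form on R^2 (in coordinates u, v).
F^* omega = (-18*u^3 - 12*u*v^2) du + (2*v*(3*u^2 + 2*v^2 + 6)) dv

Using F^*(f dg) = (f ∘ F) d(g ∘ F), substitute each coordinate x_i by F_i(u, v) in f_i, and replace dx_i by d F_i = (∂F_i/∂u) du + (∂F_i/∂v) dv.
  For the x component: f_1(F) = -3*u^2 - 2*v^2; d F_1 = (6*u) du + (-2*v) dv
  For the y component: f_2(F) = -2; d F_2 = (0) du + (-6*v) dv
Combining and collecting du, dv coefficients:
  coeff of du: -18*u^3 - 12*u*v^2
  coeff of dv: 2*v*(3*u^2 + 2*v^2 + 6)
F^* omega = (-18*u^3 - 12*u*v^2) du + (2*v*(3*u^2 + 2*v^2 + 6)) dv.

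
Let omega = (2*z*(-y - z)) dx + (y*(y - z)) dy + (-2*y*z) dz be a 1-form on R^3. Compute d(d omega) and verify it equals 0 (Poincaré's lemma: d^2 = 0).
d(d omega) = 0

Step 1: d omega = sum_{i<j} (∂f_j/∂x_i - ∂f_i/∂x_j) dx_i ∧ dx_j:
  coeff of dx ∧ dy: 2*z
  coeff of dx ∧ dz: 2*y + 4*z
  coeff of dy ∧ dz: y - 2*z
Step 2: Apply d again to each 2-form coefficient. The only possible 3-form in R^3 is dx ∧ dy ∧ dz, with coefficient
  ∂(coeff of dy∧dz)/∂x - ∂(coeff of dx∧dz)/∂y + ∂(coeff of dx∧dy)/∂z
  = ∂/∂x (y - 2*z) - ∂/∂y (2*y + 4*z) + ∂/∂z (2*z).
Each of these terms simplifies to sums of mixed partials that cancel in pairs. The result is 0 (by equality of mixed partials for smooth functions — Schwarz / Clairaut).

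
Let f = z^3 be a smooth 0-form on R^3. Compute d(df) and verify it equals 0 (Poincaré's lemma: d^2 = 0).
d(df) = 0

Step 1: df = sum_i (∂f/∂x_i) dx_i = (0) dx + (0) dy + (3*z^2) dz.
Step 2: Apply d again. Using the 1-form formula, the coefficient of dx ∧ dy in d(df) is ∂^2 f/∂x ∂y - ∂^2 f/∂y ∂x = (0) - (0) = 0 (equality of mixed partials for smooth f).
Similarly for dx ∧ dz and dy ∧ dz — all coefficients vanish. So d(df) = 0.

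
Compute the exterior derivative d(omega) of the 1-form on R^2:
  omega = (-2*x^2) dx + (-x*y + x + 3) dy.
d(omega) = (1 - y) dx ∧ dy

For a 1-form omega = sum_i f_i dx_i, the exterior derivative is
  d(omega) = sum_{i < j} (∂f_j/∂x_i - ∂f_i/∂x_j) dx_i ∧ dx_j.
  coefficient of dx ∧ dy: ∂f_2/∂x - ∂f_1/∂y = ∂(-x*y + x + 3)/∂x - ∂(-2*x^2)/∂y = 1 - y
Assembling: d(omega) = (1 - y) dx ∧ dy.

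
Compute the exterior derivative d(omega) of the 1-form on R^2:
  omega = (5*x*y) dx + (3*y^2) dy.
d(omega) = (-5*x) dx ∧ dy

For a 1-form omega = sum_i f_i dx_i, the exterior derivative is
  d(omega) = sum_{i < j} (∂f_j/∂x_i - ∂f_i/∂x_j) dx_i ∧ dx_j.
  coefficient of dx ∧ dy: ∂f_2/∂x - ∂f_1/∂y = ∂(3*y^2)/∂x - ∂(5*x*y)/∂y = -5*x
Assembling: d(omega) = (-5*x) dx ∧ dy.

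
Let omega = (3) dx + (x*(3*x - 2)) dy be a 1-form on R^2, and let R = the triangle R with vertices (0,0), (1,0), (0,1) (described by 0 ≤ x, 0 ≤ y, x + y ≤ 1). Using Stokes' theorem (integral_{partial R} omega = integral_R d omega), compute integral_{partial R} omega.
integral_(partial R) omega = 0

Stokes: integral_partial_R omega = integral_R d omega with d omega = (∂Q/∂x - ∂P/∂y) dx ∧ dy.
  ∂Q/∂x = 6*x - 2
  ∂P/∂y = 0
  integrand = ∂Q/∂x - ∂P/∂y = 6*x - 2.
Integrating over R: integral_0^1 integral_0^{1-x} (6*x - 2) dy dx = 0.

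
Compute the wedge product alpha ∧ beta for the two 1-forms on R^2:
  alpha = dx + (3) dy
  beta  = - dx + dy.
alpha ∧ beta = (4) dx ∧ dy

Distribute the wedge, using dx_i ∧ dx_j = -dx_j ∧ dx_i and dx_i ∧ dx_i = 0. For each pair (i, j) with i < j, the coefficient of dx_i ∧ dx_j in alpha ∧ beta is (alpha_i * beta_j - alpha_j * beta_i). Collecting: alpha ∧ beta = (4) dx ∧ dy.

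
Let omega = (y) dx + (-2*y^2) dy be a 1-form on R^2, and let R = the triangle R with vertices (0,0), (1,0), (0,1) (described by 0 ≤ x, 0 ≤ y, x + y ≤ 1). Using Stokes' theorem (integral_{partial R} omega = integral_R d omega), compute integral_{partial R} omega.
integral_(partial R) omega = -1/2

Stokes: integral_partial_R omega = integral_R d omega with d omega = (∂Q/∂x - ∂P/∂y) dx ∧ dy.
  ∂Q/∂x = 0
  ∂P/∂y = 1
  integrand = ∂Q/∂x - ∂P/∂y = -1.
Integrating over R: integral_0^1 integral_0^{1-x} (-1) dy dx = -1/2.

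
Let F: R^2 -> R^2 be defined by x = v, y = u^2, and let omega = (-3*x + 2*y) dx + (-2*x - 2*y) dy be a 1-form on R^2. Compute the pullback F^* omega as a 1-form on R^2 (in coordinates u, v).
F^* omega = (4*u*(-u^2 - v)) du + (2*u^2 - 3*v) dv

Using F^*(f dg) = (f ∘ F) d(g ∘ F), substitute each coordinate x_i by F_i(u, v) in f_i, and replace dx_i by d F_i = (∂F_i/∂u) du + (∂F_i/∂v) dv.
  For the x component: f_1(F) = 2*u^2 - 3*v; d F_1 = (0) du + (1) dv
  For the y component: f_2(F) = -2*u^2 - 2*v; d F_2 = (2*u) du + (0) dv
Combining and collecting du, dv coefficients:
  coeff of du: 4*u*(-u^2 - v)
  coeff of dv: 2*u^2 - 3*v
F^* omega = (4*u*(-u^2 - v)) du + (2*u^2 - 3*v) dv.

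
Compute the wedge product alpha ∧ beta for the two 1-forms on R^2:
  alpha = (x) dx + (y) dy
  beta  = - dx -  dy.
alpha ∧ beta = (-x + y) dx ∧ dy

Distribute the wedge, using dx_i ∧ dx_j = -dx_j ∧ dx_i and dx_i ∧ dx_i = 0. For each pair (i, j) with i < j, the coefficient of dx_i ∧ dx_j in alpha ∧ beta is (alpha_i * beta_j - alpha_j * beta_i). Collecting: alpha ∧ beta = (-x + y) dx ∧ dy.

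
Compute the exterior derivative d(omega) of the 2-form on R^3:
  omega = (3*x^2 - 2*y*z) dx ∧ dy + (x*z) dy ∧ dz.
d(omega) = (-2*y + z) dx ∧ dy ∧ dz

For a 2-form omega = sum_{i<j} g_{ij} dx_i ∧ dx_j, the exterior derivative is
  d(omega) = sum_{i<j} d(g_{ij}) ∧ dx_i ∧ dx_j = sum_{i<j, k} (∂g_{ij}/∂x_k) dx_k ∧ dx_i ∧ dx_j.
Expand each term, using dx_k ∧ dx_i ∧ dx_j = sgn(permutation) dx_{(a)} ∧ dx_{(b)} ∧ dx_{(c)} with (a < b < c) sorted:
  d(3*x^2 - 2*y*z) includes (∂/∂z)(3*x^2 - 2*y*z) dz = (-2*y) dz, which multiplied by dx ∧ dy gives (-2*y) dx ∧ dy ∧ dz
  d(x*z) includes (∂/∂x)(x*z) dx = (z) dx, which multiplied by dy ∧ dz gives (z) dx ∧ dy ∧ dz
Collecting like 3-forms: d(omega) = (-2*y + z) dx ∧ dy ∧ dz.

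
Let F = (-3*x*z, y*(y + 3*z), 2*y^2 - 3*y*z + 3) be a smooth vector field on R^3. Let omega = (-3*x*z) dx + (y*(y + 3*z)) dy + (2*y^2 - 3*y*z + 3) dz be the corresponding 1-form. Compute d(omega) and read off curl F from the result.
d(omega) = (y - 3*z) dy ∧ dz + (-3*x) dz ∧ dx + (0) dx ∧ dy; curl F = (y - 3*z, -3*x, 0)

d omega = sum_{i<j} (∂f_j/∂x_i - ∂f_i/∂x_j) dx_i ∧ dx_j. Under the identification (dy ∧ dz, dz ∧ dx, dx ∧ dy) ↔ (e_x, e_y, e_z), the coefficients are exactly the components of curl F. Compute:
  ∂R/∂y - ∂Q/∂z = (4*y - 3*z) - (3*y) = y - 3*z
  ∂P/∂z - ∂R/∂x = (-3*x) - (0) = -3*x
  ∂Q/∂x - ∂P/∂y = (0) - (0) = 0.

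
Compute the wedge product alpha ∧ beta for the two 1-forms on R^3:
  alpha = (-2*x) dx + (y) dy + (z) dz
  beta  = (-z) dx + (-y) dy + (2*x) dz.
alpha ∧ beta = (y*(2*x + z)) dx ∧ dy + (-4*x^2 + z^2) dx ∧ dz + (y*(2*x + z)) dy ∧ dz

Distribute the wedge, using dx_i ∧ dx_j = -dx_j ∧ dx_i and dx_i ∧ dx_i = 0. For each pair (i, j) with i < j, the coefficient of dx_i ∧ dx_j in alpha ∧ beta is (alpha_i * beta_j - alpha_j * beta_i). Collecting: alpha ∧ beta = (y*(2*x + z)) dx ∧ dy + (-4*x^2 + z^2) dx ∧ dz + (y*(2*x + z)) dy ∧ dz.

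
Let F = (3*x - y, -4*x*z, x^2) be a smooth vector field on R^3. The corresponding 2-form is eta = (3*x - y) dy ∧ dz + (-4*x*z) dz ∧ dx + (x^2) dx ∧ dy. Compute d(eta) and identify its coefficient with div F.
d(eta) = (3) dx ∧ dy ∧ dz; div F = 3

For a 2-form in R^3 of the form above, applying d gives a 3-form with coefficient ∂P/∂x + ∂Q/∂y + ∂R/∂z:
  ∂P/∂x = 3
  ∂Q/∂y = 0
  ∂R/∂z = 0
Sum = 3, which is exactly div F.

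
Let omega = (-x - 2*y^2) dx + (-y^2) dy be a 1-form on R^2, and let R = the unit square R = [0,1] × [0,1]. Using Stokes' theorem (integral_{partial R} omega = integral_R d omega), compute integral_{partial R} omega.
integral_(partial R) omega = 2

Stokes: integral_partial_R omega = integral_R d omega with d omega = (∂Q/∂x - ∂P/∂y) dx ∧ dy.
  ∂Q/∂x = 0
  ∂P/∂y = -4*y
  integrand = ∂Q/∂x - ∂P/∂y = 4*y.
Integrating over R: integral_0^1 integral_0^1 (4*y) dx dy = 2.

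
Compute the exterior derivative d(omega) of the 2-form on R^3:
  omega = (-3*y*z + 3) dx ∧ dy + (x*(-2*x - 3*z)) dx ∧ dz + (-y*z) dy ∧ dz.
d(omega) = (-3*y) dx ∧ dy ∧ dz

For a 2-form omega = sum_{i<j} g_{ij} dx_i ∧ dx_j, the exterior derivative is
  d(omega) = sum_{i<j} d(g_{ij}) ∧ dx_i ∧ dx_j = sum_{i<j, k} (∂g_{ij}/∂x_k) dx_k ∧ dx_i ∧ dx_j.
Expand each term, using dx_k ∧ dx_i ∧ dx_j = sgn(permutation) dx_{(a)} ∧ dx_{(b)} ∧ dx_{(c)} with (a < b < c) sorted:
  d(-3*y*z + 3) includes (∂/∂z)(-3*y*z + 3) dz = (-3*y) dz, which multiplied by dx ∧ dy gives (-3*y) dx ∧ dy ∧ dz
Collecting like 3-forms: d(omega) = (-3*y) dx ∧ dy ∧ dz.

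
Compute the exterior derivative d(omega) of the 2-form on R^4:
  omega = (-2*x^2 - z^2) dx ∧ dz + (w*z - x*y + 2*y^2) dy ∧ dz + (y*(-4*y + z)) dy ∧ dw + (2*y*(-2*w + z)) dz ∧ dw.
d(omega) = (-y) dx ∧ dy ∧ dz + (-4*w - y + 3*z) dy ∧ dz ∧ dw

For a 2-form omega = sum_{i<j} g_{ij} dx_i ∧ dx_j, the exterior derivative is
  d(omega) = sum_{i<j} d(g_{ij}) ∧ dx_i ∧ dx_j = sum_{i<j, k} (∂g_{ij}/∂x_k) dx_k ∧ dx_i ∧ dx_j.
Expand each term, using dx_k ∧ dx_i ∧ dx_j = sgn(permutation) dx_{(a)} ∧ dx_{(b)} ∧ dx_{(c)} with (a < b < c) sorted:
  d(w*z - x*y + 2*y^2) includes (∂/∂x)(w*z - x*y + 2*y^2) dx = (-y) dx, which multiplied by dy ∧ dz gives (-y) dx ∧ dy ∧ dz
  d(w*z - x*y + 2*y^2) includes (∂/∂w)(w*z - x*y + 2*y^2) dw = (z) dw, which multiplied by dy ∧ dz gives (z) dy ∧ dz ∧ dw
  d(y*(-4*y + z)) includes (∂/∂z)(y*(-4*y + z)) dz = (y) dz, which multiplied by dy ∧ dw gives (-y) dy ∧ dz ∧ dw
  d(2*y*(-2*w + z)) includes (∂/∂y)(2*y*(-2*w + z)) dy = (-4*w + 2*z) dy, which multiplied by dz ∧ dw gives (-4*w + 2*z) dy ∧ dz ∧ dw
Collecting like 3-forms: d(omega) = (-y) dx ∧ dy ∧ dz + (-4*w - y + 3*z) dy ∧ dz ∧ dw.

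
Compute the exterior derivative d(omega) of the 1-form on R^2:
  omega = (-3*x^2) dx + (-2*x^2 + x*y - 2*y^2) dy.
d(omega) = (-4*x + y) dx ∧ dy

For a 1-form omega = sum_i f_i dx_i, the exterior derivative is
  d(omega) = sum_{i < j} (∂f_j/∂x_i - ∂f_i/∂x_j) dx_i ∧ dx_j.
  coefficient of dx ∧ dy: ∂f_2/∂x - ∂f_1/∂y = ∂(-2*x^2 + x*y - 2*y^2)/∂x - ∂(-3*x^2)/∂y = -4*x + y
Assembling: d(omega) = (-4*x + y) dx ∧ dy.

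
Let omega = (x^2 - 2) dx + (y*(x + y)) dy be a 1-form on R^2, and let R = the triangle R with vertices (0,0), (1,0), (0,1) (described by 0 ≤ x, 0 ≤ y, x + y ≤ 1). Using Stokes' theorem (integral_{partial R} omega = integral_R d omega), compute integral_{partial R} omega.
integral_(partial R) omega = 1/6

Stokes: integral_partial_R omega = integral_R d omega with d omega = (∂Q/∂x - ∂P/∂y) dx ∧ dy.
  ∂Q/∂x = y
  ∂P/∂y = 0
  integrand = ∂Q/∂x - ∂P/∂y = y.
Integrating over R: integral_0^1 integral_0^{1-x} (y) dy dx = 1/6.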